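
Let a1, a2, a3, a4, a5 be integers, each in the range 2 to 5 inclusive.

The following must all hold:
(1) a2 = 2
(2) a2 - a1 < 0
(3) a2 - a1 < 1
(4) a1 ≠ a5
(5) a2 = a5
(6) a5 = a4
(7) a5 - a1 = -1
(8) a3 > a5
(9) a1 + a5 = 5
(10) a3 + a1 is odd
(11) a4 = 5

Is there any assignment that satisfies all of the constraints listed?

Constraint 1 fixes a2 = 2 and constraint 11 fixes a4 = 5. Constraints 5 and 6 give a2 = a5 = a4, so a2 = a4. But 2 ≠ 5 — contradiction.

Unsatisfiable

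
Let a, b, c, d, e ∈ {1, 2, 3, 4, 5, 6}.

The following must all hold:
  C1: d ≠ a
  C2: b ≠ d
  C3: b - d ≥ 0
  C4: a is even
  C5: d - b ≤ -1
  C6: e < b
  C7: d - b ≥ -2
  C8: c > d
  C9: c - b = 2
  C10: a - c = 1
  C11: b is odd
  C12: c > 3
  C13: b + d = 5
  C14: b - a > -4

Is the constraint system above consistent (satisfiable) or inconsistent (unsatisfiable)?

The assignment a = 6, b = 3, c = 5, d = 2, e = 2 works:
  constraint 3 holds since b - d = 1.
  constraint 5 holds since d - b = -1.
  constraint 7 holds since d - b = -1.
The rest check out directly.

Satisfiable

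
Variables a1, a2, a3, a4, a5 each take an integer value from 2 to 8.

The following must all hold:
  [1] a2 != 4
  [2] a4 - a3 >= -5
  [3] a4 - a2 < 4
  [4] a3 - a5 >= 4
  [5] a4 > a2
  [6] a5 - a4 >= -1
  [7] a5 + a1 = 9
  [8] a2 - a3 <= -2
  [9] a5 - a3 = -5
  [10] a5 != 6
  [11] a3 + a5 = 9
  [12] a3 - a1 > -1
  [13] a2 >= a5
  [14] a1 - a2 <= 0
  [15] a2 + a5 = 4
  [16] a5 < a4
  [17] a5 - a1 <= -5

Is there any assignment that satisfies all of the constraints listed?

Unsatisfiable

Constraints 2, 6, 8, 14, and 17 give a4 − a3 ≥ -5, a3 − a2 ≥ 2, a2 − a1 ≥ 0, a1 − a5 ≥ 5, a5 − a4 ≥ -1.
Adding all 5 inequalities: the left sides telescope to 0, and the right sides sum to (-5) + 2 + 0 + 5 + (-1) = 1. So 0 ≥ 1, which is false.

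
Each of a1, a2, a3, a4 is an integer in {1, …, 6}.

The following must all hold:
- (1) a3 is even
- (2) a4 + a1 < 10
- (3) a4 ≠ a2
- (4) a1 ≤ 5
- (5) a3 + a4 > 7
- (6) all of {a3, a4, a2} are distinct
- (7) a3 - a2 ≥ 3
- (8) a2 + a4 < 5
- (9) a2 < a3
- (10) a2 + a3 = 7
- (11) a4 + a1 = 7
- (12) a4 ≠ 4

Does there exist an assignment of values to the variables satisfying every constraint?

Satisfiable

Try a1 = 5, a2 = 1, a3 = 6, a4 = 2.
Check constraint 2: a4 + a1 = 7; constraint 5: a3 + a4 = 8; constraint 7: a3 - a2 = 5. The remaining constraints are straightforward to verify.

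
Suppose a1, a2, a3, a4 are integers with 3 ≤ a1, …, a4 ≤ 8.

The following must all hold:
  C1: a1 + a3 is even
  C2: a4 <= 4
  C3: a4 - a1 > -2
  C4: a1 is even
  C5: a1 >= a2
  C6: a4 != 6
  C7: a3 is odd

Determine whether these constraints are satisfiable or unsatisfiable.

Unsatisfiable

Constraint 4 makes a1 even and constraint 7 makes a3 odd, so a1 + a3 must be odd. Constraint 1 says a1 + a3 is even — contradiction.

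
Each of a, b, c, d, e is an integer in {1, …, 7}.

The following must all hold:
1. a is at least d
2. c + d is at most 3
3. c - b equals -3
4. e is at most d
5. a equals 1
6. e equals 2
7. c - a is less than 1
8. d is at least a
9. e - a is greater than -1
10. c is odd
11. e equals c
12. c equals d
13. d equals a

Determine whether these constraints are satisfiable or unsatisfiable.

Unsatisfiable

Constraint 6 fixes e = 2 and constraint 5 fixes a = 1. Constraints 11, 12, and 13 give e = c = d = a, so e = a. But 2 ≠ 1 — contradiction.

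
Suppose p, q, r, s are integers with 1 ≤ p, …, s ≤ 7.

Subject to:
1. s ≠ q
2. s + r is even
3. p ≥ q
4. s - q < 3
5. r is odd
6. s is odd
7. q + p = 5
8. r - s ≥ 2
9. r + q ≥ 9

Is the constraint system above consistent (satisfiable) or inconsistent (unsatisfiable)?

Satisfiable

Setting (p, q, r, s) = (3, 2, 7, 3) satisfies everything: constraint 4: s - q = 1; constraint 7: q + p = 5; constraint 8: r - s = 4, and the others follow.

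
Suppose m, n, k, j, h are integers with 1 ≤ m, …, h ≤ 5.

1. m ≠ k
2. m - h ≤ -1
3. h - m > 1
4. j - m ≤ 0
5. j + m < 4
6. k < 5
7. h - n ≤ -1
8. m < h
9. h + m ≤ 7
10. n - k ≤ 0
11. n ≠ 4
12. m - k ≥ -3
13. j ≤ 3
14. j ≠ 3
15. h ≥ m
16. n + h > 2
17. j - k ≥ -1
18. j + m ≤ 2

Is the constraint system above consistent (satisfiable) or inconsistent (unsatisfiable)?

Unsatisfiable

Constraints 2, 4, 7, 10, and 17 give j − k ≥ -1, k − n ≥ 0, n − h ≥ 1, h − m ≥ 1, m − j ≥ 0.
Adding all 5 inequalities: the left sides telescope to 0, and the right sides sum to (-1) + 0 + 1 + 1 + 0 = 1. So 0 ≥ 1, which is false.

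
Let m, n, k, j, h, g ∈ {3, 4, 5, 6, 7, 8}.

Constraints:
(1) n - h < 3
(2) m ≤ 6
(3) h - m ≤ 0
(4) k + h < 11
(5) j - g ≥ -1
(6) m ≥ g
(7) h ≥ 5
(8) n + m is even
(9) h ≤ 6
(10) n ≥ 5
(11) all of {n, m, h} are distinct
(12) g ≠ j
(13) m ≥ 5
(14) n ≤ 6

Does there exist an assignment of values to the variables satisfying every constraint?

Constraints 2, 7, 9, 10, 13, and 14 confine each of n, m, h to the 2 values {5, 6}.
Constraint 11 requires all 3 of them to be distinct, but only 2 values are available — impossible by the pigeonhole principle.

Unsatisfiable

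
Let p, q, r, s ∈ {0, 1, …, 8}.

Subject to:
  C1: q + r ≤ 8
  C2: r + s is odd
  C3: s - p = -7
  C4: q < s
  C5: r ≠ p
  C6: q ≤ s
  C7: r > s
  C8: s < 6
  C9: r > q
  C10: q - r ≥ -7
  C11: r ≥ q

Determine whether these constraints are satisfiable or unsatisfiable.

Try p = 8, q = 0, r = 6, s = 1.
Check constraint 1: q + r = 6; constraint 3: s - p = -7. The remaining constraints are straightforward to verify.

Satisfiable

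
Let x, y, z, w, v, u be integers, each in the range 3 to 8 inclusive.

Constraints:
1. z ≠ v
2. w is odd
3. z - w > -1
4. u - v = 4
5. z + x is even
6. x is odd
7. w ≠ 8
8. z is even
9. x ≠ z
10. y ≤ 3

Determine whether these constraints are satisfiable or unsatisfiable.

Constraint 8 makes z even and constraint 6 makes x odd, so z + x must be odd. Constraint 5 says z + x is even — contradiction.

Unsatisfiable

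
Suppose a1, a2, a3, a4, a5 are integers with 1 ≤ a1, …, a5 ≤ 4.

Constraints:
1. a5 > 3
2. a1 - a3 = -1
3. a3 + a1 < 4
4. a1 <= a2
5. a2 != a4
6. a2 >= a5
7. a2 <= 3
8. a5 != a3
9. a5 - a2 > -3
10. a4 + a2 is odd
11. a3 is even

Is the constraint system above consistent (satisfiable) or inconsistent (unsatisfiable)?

From constraint 1: a5 ≥ 4. From constraints 6 and 7: a5 ≤ a2 and a2 ≤ 3, so a5 ≤ 3. But 3 < 4, so no value of a5 works.

Unsatisfiable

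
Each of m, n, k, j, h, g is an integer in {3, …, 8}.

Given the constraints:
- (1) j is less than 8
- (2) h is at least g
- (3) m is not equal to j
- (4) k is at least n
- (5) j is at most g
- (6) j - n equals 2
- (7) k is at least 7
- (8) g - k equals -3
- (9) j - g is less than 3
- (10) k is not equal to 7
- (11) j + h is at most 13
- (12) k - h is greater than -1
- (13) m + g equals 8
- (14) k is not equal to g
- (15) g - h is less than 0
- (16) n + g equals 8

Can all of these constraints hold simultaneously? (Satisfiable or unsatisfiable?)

Satisfiable

One satisfying assignment is m = 3, n = 3, k = 8, j = 5, h = 8, g = 5.
For the less obvious constraints — constraint 6: j - n = 2; constraint 8: g - k = -3 — and the others hold by inspection.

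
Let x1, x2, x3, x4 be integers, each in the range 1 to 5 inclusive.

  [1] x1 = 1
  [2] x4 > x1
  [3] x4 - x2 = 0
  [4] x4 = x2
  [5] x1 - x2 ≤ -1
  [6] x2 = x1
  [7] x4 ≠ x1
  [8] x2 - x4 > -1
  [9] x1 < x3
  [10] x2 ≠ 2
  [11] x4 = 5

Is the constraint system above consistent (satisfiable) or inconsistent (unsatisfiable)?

Unsatisfiable

Constraint 11 fixes x4 = 5 and constraint 1 fixes x1 = 1. Constraints 4 and 6 give x4 = x2 = x1, so x4 = x1. But 5 ≠ 1 — contradiction.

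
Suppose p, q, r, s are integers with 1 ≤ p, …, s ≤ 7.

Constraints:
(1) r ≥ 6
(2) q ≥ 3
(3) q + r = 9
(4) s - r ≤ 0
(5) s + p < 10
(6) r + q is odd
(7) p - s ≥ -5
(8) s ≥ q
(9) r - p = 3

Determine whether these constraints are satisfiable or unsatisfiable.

Satisfiable

Try p = 3, q = 3, r = 6, s = 6.
Check constraint 3: q + r = 9; constraint 4: s - r = 0; constraint 5: s + p = 9. The remaining constraints are straightforward to verify.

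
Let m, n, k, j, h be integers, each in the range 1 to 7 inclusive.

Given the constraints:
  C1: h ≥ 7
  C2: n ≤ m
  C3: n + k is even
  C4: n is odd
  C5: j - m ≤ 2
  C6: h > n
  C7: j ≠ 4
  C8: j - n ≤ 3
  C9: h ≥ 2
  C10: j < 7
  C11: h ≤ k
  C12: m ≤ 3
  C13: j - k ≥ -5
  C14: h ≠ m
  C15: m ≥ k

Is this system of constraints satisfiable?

From constraints 1 and 11: k ≥ h and h ≥ 7, so k ≥ 7. From constraints 12 and 15: k ≤ m and m ≤ 3, so k ≤ 3. But 3 < 7, so no value of k works.

Unsatisfiable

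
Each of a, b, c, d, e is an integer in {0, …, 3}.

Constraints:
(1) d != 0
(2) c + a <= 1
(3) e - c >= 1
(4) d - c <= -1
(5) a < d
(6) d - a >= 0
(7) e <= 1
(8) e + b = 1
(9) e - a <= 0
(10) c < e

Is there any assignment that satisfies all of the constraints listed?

Constraints 3, 4, 6, and 9 give d − a ≥ 0, a − e ≥ 0, e − c ≥ 1, c − d ≥ 1.
Adding all 4 inequalities: the left sides telescope to 0, and the right sides sum to 0 + 0 + 1 + 1 = 2. So 0 ≥ 2, which is false.

Unsatisfiable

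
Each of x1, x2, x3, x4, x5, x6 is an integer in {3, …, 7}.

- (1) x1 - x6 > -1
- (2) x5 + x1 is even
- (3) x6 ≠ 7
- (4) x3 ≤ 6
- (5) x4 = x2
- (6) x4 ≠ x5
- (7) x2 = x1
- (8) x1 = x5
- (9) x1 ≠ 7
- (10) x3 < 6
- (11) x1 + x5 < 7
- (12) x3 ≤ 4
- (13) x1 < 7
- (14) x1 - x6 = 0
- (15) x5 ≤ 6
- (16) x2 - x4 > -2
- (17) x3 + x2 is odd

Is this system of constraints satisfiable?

Unsatisfiable

From constraints 5, 7, and 8, x4 = x2 = x1 = x5, so x4 = x5. But constraint 6 says x4 ≠ x5. Contradiction.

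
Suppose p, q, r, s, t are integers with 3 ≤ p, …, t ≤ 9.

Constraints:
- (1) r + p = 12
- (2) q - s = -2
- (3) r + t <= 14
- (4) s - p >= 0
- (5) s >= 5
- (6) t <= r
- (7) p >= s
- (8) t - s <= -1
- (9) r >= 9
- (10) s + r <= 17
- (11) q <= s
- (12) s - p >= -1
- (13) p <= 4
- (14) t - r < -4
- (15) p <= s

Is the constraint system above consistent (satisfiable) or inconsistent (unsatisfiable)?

Unsatisfiable

From constraint 9: r ≥ 9. From constraints 5 and 7: p ≥ s ≥ 5. Hence r + p ≥ 14. But constraint 1 requires r + p = 12, and 12 < 14. Contradiction.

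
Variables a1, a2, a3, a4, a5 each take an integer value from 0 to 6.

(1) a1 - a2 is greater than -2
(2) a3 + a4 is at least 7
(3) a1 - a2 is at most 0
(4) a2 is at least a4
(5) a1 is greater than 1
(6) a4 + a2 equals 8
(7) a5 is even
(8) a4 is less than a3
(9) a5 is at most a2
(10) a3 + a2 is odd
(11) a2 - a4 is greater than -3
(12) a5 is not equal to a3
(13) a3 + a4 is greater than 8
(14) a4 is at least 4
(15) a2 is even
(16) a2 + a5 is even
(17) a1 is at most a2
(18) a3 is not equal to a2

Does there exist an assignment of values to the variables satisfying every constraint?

The assignment a1 = 4, a2 = 4, a3 = 5, a4 = 4, a5 = 4 works:
  constraint 1 holds since a1 - a2 = 0.
  constraint 2 holds since a3 + a4 = 9.
  constraint 3 holds since a1 - a2 = 0.
The rest check out directly.

Satisfiable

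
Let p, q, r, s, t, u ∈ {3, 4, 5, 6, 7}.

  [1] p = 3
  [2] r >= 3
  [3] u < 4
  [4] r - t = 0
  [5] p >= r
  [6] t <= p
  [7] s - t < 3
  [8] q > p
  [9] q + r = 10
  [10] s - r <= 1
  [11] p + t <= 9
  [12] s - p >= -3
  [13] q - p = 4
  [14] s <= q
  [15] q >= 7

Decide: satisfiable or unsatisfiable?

Setting (p, q, r, s, t, u) = (3, 7, 3, 3, 3, 3) satisfies everything: constraint 4: r - t = 0; constraint 7: s - t = 0; constraint 9: q + r = 10, and the others follow.

Satisfiable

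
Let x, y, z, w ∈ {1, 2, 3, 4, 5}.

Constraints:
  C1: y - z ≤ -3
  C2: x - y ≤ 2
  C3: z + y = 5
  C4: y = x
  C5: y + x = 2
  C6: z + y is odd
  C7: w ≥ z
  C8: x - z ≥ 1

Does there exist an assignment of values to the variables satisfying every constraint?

Unsatisfiable

Constraints 1, 2, and 8 give z − y ≥ 3, y − x ≥ -2, x − z ≥ 1.
Adding all 3 inequalities: the left sides telescope to 0, and the right sides sum to 3 + (-2) + 1 = 2. So 0 ≥ 2, which is false.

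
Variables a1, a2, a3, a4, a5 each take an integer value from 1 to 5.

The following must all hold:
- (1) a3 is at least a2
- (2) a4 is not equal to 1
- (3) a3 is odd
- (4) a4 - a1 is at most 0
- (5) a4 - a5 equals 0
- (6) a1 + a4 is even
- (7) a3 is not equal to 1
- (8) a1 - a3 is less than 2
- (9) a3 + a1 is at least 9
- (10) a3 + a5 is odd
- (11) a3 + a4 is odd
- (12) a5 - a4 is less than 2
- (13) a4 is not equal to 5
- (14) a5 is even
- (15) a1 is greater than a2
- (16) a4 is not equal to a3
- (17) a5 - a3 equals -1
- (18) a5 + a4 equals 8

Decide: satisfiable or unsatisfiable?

Satisfiable

Setting (a1, a2, a3, a4, a5) = (4, 3, 5, 4, 4) satisfies everything: constraint 4: a4 - a1 = 0; constraint 5: a4 - a5 = 0; constraint 8: a1 - a3 = -1, and the others follow.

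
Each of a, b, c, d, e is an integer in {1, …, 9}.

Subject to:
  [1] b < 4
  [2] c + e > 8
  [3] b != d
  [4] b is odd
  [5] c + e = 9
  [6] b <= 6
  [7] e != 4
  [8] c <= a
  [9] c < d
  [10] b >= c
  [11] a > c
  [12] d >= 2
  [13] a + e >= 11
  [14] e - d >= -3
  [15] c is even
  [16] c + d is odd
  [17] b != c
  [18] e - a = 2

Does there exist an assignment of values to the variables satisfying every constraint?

Try a = 5, b = 3, c = 2, d = 7, e = 7.
Check constraint 2: c + e = 9; constraint 5: c + e = 9; constraint 13: a + e = 12. The remaining constraints are straightforward to verify.

Satisfiable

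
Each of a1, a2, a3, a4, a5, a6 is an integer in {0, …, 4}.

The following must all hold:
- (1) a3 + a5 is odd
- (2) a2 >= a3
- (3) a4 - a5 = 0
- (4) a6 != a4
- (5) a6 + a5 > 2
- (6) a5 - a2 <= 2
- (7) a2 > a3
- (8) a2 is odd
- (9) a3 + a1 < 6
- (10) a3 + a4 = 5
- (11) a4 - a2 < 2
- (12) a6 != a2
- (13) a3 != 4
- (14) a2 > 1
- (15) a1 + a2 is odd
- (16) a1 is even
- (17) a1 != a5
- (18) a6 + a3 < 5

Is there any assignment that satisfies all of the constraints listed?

Try a1 = 2, a2 = 3, a3 = 1, a4 = 4, a5 = 4, a6 = 1.
Check constraint 3: a4 - a5 = 0; constraint 5: a6 + a5 = 5; constraint 6: a5 - a2 = 1. The remaining constraints are straightforward to verify.

Satisfiable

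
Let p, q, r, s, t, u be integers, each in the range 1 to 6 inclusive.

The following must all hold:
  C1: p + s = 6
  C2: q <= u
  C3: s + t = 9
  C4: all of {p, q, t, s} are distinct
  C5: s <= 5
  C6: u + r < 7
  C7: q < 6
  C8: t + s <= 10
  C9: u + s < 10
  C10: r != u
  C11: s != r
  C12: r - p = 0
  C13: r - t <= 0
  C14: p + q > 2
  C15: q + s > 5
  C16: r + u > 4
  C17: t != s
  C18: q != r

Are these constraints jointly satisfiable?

Setting (p, q, r, s, t, u) = (2, 3, 2, 4, 5, 4) satisfies everything: constraint 1: p + s = 6; constraint 3: s + t = 9; constraint 6: u + r = 6, and the others follow.

Satisfiable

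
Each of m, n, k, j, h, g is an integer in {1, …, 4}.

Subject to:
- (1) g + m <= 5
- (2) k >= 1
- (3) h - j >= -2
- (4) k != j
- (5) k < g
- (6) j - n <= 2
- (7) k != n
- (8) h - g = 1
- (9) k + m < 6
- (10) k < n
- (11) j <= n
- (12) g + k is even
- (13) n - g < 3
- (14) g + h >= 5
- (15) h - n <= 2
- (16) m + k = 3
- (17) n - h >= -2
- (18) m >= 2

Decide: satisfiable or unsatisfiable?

Take m = 2, n = 3, k = 1, j = 3, h = 4, g = 3. Then constraint 1: g + m = 5; constraint 3: h - j = 1; constraint 6: j - n = 0, and every other listed constraint is also met.

Satisfiable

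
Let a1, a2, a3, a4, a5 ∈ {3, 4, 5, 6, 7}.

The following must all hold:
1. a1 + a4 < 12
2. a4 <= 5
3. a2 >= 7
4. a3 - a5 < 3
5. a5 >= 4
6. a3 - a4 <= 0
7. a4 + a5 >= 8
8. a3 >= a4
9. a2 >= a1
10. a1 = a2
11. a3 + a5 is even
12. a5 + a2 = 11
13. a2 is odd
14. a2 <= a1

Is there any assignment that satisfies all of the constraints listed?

The assignment a1 = 7, a2 = 7, a3 = 4, a4 = 4, a5 = 4 works:
  constraint 1 holds since a1 + a4 = 11.
  constraint 4 holds since a3 - a5 = 0.
The rest check out directly.

Satisfiable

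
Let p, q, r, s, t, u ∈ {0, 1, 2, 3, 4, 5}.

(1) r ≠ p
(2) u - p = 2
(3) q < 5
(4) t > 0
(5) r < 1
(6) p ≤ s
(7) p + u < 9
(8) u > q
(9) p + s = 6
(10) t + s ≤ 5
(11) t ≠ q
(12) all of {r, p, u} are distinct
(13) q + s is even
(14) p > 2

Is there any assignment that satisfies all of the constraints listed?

Satisfiable

One satisfying assignment is p = 3, q = 3, r = 0, s = 3, t = 1, u = 5.
For the less obvious constraints — constraint 2: u - p = 2; constraint 7: p + u = 8 — and the others hold by inspection.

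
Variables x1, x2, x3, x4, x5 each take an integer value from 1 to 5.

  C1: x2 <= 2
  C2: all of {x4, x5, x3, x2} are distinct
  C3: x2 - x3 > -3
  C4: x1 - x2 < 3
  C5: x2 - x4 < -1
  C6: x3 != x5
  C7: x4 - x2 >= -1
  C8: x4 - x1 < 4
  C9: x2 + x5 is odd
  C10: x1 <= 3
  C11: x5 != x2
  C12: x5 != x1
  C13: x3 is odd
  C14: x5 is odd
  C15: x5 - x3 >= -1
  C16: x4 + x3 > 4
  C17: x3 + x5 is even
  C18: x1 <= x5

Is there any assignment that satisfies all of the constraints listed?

Satisfiable

Try x1 = 3, x2 = 2, x3 = 3, x4 = 4, x5 = 5.
Check constraint 3: x2 - x3 = -1; constraint 4: x1 - x2 = 1; constraint 5: x2 - x4 = -2. The remaining constraints are straightforward to verify.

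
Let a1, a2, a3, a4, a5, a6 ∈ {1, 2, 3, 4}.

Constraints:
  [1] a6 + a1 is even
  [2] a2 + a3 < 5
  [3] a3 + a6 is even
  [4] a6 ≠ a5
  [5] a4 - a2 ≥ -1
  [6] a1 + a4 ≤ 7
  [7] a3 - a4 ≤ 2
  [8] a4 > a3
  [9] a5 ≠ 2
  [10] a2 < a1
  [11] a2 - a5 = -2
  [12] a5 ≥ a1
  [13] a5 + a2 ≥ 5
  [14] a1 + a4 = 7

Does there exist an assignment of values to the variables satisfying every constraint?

Satisfiable

The assignment a1 = 4, a2 = 2, a3 = 2, a4 = 3, a5 = 4, a6 = 2 works:
  constraint 2 holds since a2 + a3 = 4.
  constraint 5 holds since a4 - a2 = 1.
  constraint 6 holds since a1 + a4 = 7.
The rest check out directly.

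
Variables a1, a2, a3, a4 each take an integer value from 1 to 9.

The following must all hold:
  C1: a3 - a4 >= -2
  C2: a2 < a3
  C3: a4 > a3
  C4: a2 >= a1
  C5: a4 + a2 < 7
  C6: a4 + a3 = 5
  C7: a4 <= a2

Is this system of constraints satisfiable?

Unsatisfiable

Constraints 2, 3, and 7 give a4 ≤ a2, a2 < a3, a3 < a4. Chaining: a4 ≤ a2 < a3 < a4, which forces a4 < a4 — impossible.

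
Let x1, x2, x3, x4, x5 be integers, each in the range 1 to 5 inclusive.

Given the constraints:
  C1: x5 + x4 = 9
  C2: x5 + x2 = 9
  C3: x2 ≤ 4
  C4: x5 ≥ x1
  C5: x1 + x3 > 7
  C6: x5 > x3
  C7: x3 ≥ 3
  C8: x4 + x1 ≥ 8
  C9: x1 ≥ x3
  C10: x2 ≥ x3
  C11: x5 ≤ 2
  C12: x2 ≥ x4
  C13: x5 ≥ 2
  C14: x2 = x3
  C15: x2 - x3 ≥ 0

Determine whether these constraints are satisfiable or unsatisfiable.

Unsatisfiable

From constraints 3 and 12: x4 ≤ x2 ≤ 4. From constraints 4 and 11: x1 ≤ x5 ≤ 2. Hence x4 + x1 ≤ 6. But constraint 8 requires x4 + x1 ≥ 8, and 8 > 6. Contradiction.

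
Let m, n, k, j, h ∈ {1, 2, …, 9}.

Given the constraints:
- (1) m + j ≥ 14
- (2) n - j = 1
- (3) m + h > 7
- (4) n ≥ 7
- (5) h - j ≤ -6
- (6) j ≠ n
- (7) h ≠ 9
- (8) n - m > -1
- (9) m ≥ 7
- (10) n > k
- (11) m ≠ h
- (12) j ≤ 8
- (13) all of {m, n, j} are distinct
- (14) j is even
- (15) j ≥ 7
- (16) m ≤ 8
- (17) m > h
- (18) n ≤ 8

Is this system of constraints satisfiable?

Constraints 4, 9, 12, 15, 16, and 18 confine each of m, n, j to the 2 values {7, 8}.
Constraint 13 requires all 3 of them to be distinct, but only 2 values are available — impossible by the pigeonhole principle.

Unsatisfiable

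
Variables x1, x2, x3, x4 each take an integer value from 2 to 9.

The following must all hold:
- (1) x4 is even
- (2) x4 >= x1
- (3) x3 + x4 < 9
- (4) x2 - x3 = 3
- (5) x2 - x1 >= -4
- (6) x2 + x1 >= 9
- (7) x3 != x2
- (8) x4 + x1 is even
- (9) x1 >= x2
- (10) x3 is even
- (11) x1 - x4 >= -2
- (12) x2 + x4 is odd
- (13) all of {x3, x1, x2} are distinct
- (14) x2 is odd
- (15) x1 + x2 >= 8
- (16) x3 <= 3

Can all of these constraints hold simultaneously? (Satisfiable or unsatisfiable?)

One satisfying assignment is x1 = 6, x2 = 5, x3 = 2, x4 = 6.
For the less obvious constraints — constraint 3: x3 + x4 = 8; constraint 4: x2 - x3 = 3; constraint 5: x2 - x1 = -1 — and the others hold by inspection.

Satisfiable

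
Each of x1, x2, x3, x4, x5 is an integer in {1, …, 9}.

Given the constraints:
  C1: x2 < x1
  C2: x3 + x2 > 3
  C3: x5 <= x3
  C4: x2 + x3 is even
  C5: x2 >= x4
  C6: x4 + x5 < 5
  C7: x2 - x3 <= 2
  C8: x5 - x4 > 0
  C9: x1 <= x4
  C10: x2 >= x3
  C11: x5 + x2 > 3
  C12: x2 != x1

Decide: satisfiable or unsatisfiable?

Unsatisfiable

Constraints 1, 3, 8, 9, and 10 give x1 ≤ x4, x4 < x5, x5 ≤ x3, x3 ≤ x2, x2 < x1. Chaining: x1 ≤ x4 < x5 ≤ x3 ≤ x2 < x1, which forces x1 < x1 — impossible.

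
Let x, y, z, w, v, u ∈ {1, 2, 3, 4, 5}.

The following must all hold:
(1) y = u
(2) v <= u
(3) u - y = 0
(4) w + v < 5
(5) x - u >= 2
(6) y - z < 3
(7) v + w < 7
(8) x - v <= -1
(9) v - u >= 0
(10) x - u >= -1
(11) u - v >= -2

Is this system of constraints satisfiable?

Constraints 5, 8, and 11 give x − u ≥ 2, u − v ≥ -2, v − x ≥ 1.
Adding all 3 inequalities: the left sides telescope to 0, and the right sides sum to 2 + (-2) + 1 = 1. So 0 ≥ 1, which is false.

Unsatisfiable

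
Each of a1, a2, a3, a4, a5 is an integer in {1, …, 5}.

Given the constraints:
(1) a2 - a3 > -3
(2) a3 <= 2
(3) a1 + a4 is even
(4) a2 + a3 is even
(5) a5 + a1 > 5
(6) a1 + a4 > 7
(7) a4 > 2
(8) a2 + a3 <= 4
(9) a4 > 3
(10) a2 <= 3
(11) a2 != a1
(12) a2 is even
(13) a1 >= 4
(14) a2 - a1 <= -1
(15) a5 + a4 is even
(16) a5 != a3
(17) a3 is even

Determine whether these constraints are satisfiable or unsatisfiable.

Setting (a1, a2, a3, a4, a5) = (5, 2, 2, 5, 1) satisfies everything: constraint 1: a2 - a3 = 0; constraint 5: a5 + a1 = 6; constraint 6: a1 + a4 = 10, and the others follow.

Satisfiable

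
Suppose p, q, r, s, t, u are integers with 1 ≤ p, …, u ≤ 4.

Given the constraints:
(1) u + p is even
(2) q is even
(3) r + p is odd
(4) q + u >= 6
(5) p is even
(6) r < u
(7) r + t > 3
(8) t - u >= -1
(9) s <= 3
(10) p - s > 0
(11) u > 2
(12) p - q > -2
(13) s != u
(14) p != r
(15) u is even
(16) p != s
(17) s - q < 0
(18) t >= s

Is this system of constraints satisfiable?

Satisfiable

Try p = 4, q = 4, r = 1, s = 1, t = 3, u = 4.
Check constraint 4: q + u = 8; constraint 7: r + t = 4. The remaining constraints are straightforward to verify.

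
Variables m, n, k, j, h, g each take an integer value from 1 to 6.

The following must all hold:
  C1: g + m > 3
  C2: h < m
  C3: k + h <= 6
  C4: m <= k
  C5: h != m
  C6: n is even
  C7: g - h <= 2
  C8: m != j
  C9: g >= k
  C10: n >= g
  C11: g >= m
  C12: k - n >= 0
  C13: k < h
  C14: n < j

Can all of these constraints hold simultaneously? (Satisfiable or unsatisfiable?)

Unsatisfiable

Constraints 2, 10, 11, 12, and 13 give g ≤ n, n ≤ k, k < h, h < m, m ≤ g. Chaining: g ≤ n ≤ k < h < m ≤ g, which forces g < g — impossible.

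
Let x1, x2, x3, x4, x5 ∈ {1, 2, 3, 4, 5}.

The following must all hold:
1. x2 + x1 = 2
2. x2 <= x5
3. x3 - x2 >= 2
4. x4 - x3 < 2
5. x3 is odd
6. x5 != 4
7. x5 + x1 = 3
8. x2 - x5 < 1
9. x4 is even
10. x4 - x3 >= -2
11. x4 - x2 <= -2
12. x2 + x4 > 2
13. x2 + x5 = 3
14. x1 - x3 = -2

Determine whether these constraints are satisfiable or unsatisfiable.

Unsatisfiable

Constraints 3, 10, and 11 give x3 − x2 ≥ 2, x2 − x4 ≥ 2, x4 − x3 ≥ -2.
Adding all 3 inequalities: the left sides telescope to 0, and the right sides sum to 2 + 2 + (-2) = 2. So 0 ≥ 2, which is false.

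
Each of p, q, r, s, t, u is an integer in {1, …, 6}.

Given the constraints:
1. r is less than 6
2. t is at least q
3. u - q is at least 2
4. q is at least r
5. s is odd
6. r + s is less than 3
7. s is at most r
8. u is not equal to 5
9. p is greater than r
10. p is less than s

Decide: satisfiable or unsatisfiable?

Unsatisfiable

Constraints 7, 9, and 10 give s ≤ r, r < p, p < s. Chaining: s ≤ r < p < s, which forces s < s — impossible.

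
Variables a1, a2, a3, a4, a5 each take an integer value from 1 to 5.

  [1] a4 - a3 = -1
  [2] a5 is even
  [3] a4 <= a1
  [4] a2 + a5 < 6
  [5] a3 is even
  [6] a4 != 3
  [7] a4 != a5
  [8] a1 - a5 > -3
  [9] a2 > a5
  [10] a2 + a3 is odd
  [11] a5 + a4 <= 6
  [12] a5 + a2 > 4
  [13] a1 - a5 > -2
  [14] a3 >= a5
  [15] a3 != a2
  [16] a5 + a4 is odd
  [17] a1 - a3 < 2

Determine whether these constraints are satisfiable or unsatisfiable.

One satisfying assignment is a1 = 2, a2 = 3, a3 = 2, a4 = 1, a5 = 2.
For the less obvious constraints — constraint 1: a4 - a3 = -1; constraint 4: a2 + a5 = 5; constraint 8: a1 - a5 = 0 — and the others hold by inspection.

Satisfiable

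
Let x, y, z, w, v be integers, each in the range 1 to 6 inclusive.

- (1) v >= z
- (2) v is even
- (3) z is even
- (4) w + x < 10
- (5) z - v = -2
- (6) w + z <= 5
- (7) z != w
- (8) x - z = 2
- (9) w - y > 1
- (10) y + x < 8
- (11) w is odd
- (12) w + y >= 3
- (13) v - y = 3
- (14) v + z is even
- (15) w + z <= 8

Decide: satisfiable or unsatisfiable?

Satisfiable

Setting (x, y, z, w, v) = (4, 1, 2, 3, 4) satisfies everything: constraint 4: w + x = 7; constraint 5: z - v = -2, and the others follow.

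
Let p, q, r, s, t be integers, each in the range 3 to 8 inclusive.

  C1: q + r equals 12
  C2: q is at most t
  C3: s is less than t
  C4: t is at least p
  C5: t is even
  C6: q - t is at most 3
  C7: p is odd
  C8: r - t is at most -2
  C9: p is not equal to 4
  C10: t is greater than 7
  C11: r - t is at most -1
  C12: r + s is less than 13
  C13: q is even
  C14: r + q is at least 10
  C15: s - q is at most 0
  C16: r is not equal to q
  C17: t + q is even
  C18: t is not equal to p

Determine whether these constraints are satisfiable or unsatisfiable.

Satisfiable

Setting (p, q, r, s, t) = (7, 8, 4, 7, 8) satisfies everything: constraint 1: q + r = 12; constraint 6: q - t = 0; constraint 8: r - t = -4, and the others follow.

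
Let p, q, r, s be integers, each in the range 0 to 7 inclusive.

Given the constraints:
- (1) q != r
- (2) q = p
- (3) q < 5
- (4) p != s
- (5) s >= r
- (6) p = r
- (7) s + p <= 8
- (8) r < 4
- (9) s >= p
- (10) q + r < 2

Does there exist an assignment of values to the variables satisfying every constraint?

From constraints 2 and 6, q = p = r, so q = r. But constraint 1 says q ≠ r. Contradiction.

Unsatisfiable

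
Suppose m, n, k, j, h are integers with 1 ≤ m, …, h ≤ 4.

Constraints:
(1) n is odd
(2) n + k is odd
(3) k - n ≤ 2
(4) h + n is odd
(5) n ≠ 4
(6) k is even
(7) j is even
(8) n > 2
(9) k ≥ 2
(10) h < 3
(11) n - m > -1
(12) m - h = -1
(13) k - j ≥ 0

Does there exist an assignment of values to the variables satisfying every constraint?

Satisfiable

Take m = 1, n = 3, k = 2, j = 2, h = 2. Then constraint 3: k - n = -1; constraint 11: n - m = 2; constraint 12: m - h = -1, and every other listed constraint is also met.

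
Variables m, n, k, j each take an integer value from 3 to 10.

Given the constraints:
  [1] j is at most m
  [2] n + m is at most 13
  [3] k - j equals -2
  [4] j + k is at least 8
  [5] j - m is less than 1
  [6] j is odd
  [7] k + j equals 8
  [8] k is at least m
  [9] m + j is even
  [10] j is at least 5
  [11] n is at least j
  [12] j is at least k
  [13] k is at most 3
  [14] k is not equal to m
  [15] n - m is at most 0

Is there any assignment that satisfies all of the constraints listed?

Unsatisfiable

From constraints 1 and 10: m ≥ j and j ≥ 5, so m ≥ 5. From constraints 8 and 13: m ≤ k and k ≤ 3, so m ≤ 3. But 3 < 5, so no value of m works.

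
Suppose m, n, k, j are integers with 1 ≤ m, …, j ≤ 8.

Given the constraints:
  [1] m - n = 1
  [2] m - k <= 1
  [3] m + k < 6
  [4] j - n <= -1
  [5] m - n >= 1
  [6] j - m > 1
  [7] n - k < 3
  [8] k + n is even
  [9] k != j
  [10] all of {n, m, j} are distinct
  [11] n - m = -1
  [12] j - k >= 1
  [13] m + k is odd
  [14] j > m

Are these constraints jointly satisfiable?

Constraints 2, 4, 5, and 12 give j − k ≥ 1, k − m ≥ -1, m − n ≥ 1, n − j ≥ 1.
Adding all 4 inequalities: the left sides telescope to 0, and the right sides sum to 1 + (-1) + 1 + 1 = 2. So 0 ≥ 2, which is false.

Unsatisfiable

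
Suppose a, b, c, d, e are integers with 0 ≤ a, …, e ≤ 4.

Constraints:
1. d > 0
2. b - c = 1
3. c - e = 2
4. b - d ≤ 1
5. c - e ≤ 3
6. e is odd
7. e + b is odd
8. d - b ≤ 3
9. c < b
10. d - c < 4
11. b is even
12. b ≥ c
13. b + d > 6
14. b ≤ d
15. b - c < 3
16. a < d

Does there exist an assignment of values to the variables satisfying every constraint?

Setting (a, b, c, d, e) = (1, 4, 3, 4, 1) satisfies everything: constraint 2: b - c = 1; constraint 3: c - e = 2, and the others follow.

Satisfiable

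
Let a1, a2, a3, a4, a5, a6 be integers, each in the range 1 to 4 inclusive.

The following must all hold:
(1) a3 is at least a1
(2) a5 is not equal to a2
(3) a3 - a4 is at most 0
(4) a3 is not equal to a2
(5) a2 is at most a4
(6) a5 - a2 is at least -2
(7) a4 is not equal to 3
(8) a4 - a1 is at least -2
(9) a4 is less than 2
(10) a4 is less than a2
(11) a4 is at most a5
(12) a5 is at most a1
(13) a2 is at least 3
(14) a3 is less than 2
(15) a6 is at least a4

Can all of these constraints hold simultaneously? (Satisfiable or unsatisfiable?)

From constraints 5 and 13: a4 ≥ a2 and a2 ≥ 3, so a4 ≥ 3. From constraint 9: a4 ≤ 1. But 1 < 3, so no value of a4 works.

Unsatisfiable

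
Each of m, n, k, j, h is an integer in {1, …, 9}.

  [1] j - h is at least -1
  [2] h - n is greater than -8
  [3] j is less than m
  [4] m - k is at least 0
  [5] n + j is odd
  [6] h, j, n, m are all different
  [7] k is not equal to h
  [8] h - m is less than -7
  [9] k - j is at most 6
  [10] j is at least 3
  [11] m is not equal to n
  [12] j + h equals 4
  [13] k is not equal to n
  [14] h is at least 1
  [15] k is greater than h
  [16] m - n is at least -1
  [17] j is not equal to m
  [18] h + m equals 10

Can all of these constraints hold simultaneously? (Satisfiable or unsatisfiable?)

Take m = 9, n = 8, k = 9, j = 3, h = 1. Then constraint 1: j - h = 2; constraint 2: h - n = -7, and every other listed constraint is also met.

Satisfiable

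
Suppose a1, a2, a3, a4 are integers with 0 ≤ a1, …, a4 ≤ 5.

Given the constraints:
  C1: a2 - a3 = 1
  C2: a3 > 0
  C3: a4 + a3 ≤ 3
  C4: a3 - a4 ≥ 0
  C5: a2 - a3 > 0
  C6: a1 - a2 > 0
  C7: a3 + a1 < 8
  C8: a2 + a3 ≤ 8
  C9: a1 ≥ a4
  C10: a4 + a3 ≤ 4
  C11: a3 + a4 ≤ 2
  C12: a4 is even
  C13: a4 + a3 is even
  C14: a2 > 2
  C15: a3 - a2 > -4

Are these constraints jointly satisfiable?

Try a1 = 5, a2 = 3, a3 = 2, a4 = 0.
Check constraint 1: a2 - a3 = 1; constraint 3: a4 + a3 = 2. The remaining constraints are straightforward to verify.

Satisfiable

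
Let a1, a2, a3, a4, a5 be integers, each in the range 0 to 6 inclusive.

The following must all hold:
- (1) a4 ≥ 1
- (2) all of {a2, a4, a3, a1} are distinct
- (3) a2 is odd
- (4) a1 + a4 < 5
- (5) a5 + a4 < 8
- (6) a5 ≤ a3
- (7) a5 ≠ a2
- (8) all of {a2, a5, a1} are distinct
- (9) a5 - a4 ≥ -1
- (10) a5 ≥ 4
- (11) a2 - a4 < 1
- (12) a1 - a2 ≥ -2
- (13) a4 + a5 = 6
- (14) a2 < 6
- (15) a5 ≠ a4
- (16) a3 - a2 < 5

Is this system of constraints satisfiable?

The assignment a1 = 0, a2 = 1, a3 = 4, a4 = 2, a5 = 4 works:
  constraint 4 holds since a1 + a4 = 2.
  constraint 5 holds since a5 + a4 = 6.
  constraint 9 holds since a5 - a4 = 2.
The rest check out directly.

Satisfiable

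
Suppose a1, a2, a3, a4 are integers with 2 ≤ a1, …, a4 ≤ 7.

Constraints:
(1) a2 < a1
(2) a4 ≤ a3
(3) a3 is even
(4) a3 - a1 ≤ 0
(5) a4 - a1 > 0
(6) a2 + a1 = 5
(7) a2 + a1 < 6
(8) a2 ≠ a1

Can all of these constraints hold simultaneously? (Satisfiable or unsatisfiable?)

Constraints 2, 4, and 5 give a3 ≤ a1, a1 < a4, a4 ≤ a3. Chaining: a3 ≤ a1 < a4 ≤ a3, which forces a3 < a3 — impossible.

Unsatisfiable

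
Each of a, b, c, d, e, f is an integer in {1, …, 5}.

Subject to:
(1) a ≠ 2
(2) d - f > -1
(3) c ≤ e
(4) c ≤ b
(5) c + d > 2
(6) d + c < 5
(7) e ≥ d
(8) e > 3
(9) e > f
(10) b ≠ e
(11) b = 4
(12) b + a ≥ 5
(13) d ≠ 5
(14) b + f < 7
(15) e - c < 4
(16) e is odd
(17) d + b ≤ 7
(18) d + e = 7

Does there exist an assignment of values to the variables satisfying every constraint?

Satisfiable

Try a = 4, b = 4, c = 2, d = 2, e = 5, f = 2.
Check constraint 2: d - f = 0; constraint 5: c + d = 4. The remaining constraints are straightforward to verify.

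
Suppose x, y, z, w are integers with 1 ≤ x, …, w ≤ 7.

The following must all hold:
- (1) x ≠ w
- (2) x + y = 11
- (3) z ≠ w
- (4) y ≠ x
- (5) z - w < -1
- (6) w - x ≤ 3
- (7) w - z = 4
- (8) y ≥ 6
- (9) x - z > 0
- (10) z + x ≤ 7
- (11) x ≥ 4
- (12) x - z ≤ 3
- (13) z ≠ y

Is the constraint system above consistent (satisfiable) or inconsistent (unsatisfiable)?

Satisfiable

The assignment x = 5, y = 6, z = 2, w = 6 works:
  constraint 2 holds since x + y = 11.
  constraint 5 holds since z - w = -4.
The rest check out directly.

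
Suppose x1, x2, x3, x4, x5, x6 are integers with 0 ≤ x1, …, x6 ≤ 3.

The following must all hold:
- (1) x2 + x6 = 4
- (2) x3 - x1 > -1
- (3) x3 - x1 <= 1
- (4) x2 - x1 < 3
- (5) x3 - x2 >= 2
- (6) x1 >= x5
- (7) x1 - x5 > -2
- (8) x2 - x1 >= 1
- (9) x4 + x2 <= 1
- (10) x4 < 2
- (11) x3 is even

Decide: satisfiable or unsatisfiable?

Constraints 3, 5, and 8 give x3 − x2 ≥ 2, x2 − x1 ≥ 1, x1 − x3 ≥ -1.
Adding all 3 inequalities: the left sides telescope to 0, and the right sides sum to 2 + 1 + (-1) = 2. So 0 ≥ 2, which is false.

Unsatisfiable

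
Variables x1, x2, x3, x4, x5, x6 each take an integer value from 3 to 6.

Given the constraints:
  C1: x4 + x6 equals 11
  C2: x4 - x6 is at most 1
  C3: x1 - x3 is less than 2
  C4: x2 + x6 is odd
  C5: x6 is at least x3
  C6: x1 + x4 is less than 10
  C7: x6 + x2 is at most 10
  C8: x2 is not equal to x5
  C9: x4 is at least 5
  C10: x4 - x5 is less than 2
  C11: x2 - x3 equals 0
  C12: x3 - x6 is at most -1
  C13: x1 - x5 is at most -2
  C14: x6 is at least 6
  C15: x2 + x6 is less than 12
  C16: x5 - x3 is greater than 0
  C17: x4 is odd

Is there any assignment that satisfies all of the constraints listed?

Satisfiable

Try x1 = 3, x2 = 3, x3 = 3, x4 = 5, x5 = 6, x6 = 6.
Check constraint 1: x4 + x6 = 11; constraint 2: x4 - x6 = -1; constraint 3: x1 - x3 = 0. The remaining constraints are straightforward to verify.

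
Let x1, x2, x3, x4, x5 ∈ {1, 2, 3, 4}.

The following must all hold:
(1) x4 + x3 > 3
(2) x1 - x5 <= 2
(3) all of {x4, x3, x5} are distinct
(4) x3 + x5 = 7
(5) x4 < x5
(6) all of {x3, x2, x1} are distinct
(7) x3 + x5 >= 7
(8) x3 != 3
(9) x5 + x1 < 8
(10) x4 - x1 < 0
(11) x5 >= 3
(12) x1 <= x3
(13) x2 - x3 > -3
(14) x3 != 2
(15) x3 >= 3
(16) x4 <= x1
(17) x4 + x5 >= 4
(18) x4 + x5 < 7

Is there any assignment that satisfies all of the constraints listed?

Satisfiable

Setting (x1, x2, x3, x4, x5) = (2, 3, 4, 1, 3) satisfies everything: constraint 1: x4 + x3 = 5; constraint 2: x1 - x5 = -1; constraint 4: x3 + x5 = 7, and the others follow.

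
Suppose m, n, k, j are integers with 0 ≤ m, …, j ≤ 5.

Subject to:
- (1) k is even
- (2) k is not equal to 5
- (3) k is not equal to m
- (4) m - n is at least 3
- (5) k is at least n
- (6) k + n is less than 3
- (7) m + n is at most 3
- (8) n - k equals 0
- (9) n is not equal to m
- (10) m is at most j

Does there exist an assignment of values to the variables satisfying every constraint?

One satisfying assignment is m = 3, n = 0, k = 0, j = 3.
For the less obvious constraints — constraint 4: m - n = 3; constraint 6: k + n = 0 — and the others hold by inspection.

Satisfiable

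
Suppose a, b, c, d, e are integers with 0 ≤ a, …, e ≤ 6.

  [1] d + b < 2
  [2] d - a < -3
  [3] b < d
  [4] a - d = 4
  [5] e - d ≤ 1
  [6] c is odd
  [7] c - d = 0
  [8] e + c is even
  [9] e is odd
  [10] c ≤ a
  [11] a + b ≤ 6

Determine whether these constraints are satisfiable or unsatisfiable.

Setting (a, b, c, d, e) = (5, 0, 1, 1, 1) satisfies everything: constraint 1: d + b = 1; constraint 2: d - a = -4; constraint 4: a - d = 4, and the others follow.

Satisfiable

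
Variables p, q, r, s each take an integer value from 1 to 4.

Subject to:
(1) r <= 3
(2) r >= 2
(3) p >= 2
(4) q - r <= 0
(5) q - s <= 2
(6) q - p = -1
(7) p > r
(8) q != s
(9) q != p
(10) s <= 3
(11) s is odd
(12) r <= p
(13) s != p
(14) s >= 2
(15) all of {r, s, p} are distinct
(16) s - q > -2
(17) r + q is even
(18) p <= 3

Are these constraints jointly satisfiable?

Constraints 1, 2, 3, 10, 14, and 18 confine each of r, s, p to the 2 values {2, 3}.
Constraint 15 requires all 3 of them to be distinct, but only 2 values are available — impossible by the pigeonhole principle.

Unsatisfiable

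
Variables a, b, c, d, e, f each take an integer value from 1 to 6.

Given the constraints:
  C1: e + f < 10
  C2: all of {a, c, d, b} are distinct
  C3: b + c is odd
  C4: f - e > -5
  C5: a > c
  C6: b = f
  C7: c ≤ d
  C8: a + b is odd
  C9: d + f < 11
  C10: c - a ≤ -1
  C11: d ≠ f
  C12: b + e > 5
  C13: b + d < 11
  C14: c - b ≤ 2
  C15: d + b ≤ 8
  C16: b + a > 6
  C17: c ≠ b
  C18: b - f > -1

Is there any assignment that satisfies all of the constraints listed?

Setting (a, b, c, d, e, f) = (5, 2, 1, 6, 5, 2) satisfies everything: constraint 1: e + f = 7; constraint 4: f - e = -3, and the others follow.

Satisfiable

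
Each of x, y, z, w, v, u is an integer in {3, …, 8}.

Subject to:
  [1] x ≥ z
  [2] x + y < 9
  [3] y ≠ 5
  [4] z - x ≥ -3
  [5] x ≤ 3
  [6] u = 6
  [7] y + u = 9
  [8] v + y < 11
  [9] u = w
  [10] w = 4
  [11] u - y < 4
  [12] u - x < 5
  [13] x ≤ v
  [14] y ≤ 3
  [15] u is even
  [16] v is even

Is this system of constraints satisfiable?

Unsatisfiable

Constraint 6 fixes u = 6 and constraint 10 fixes w = 4, but constraint 9 requires u = w. Since 6 ≠ 4, contradiction.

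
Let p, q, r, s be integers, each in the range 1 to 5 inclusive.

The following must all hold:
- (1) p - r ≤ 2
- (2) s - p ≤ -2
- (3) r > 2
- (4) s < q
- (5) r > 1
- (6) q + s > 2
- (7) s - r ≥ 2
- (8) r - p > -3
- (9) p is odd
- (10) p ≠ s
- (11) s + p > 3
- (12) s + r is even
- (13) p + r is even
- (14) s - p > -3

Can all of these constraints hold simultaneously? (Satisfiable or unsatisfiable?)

Constraints 1, 2, and 7 give r − p ≥ -2, p − s ≥ 2, s − r ≥ 2.
Adding all 3 inequalities: the left sides telescope to 0, and the right sides sum to (-2) + 2 + 2 = 2. So 0 ≥ 2, which is false.

Unsatisfiable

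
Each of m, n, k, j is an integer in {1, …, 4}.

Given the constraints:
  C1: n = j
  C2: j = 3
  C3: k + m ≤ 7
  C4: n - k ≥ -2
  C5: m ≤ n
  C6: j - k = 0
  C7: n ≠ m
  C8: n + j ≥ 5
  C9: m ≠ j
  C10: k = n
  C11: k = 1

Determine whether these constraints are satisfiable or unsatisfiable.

Constraint 11 fixes k = 1 and constraint 2 fixes j = 3. Constraints 1 and 10 give k = n = j, so k = j. But 1 ≠ 3 — contradiction.

Unsatisfiable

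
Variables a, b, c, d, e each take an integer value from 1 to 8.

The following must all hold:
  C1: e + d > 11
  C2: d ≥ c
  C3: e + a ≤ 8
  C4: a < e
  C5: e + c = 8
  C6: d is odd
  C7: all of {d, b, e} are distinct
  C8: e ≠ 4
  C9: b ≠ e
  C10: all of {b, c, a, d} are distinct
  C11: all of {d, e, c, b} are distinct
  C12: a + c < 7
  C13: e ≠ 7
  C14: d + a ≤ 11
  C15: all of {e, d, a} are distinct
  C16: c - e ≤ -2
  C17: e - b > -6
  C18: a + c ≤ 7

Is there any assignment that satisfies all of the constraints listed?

Try a = 2, b = 8, c = 3, d = 7, e = 5.
Check constraint 1: e + d = 12; constraint 3: e + a = 7; constraint 5: e + c = 8. The remaining constraints are straightforward to verify.

Satisfiable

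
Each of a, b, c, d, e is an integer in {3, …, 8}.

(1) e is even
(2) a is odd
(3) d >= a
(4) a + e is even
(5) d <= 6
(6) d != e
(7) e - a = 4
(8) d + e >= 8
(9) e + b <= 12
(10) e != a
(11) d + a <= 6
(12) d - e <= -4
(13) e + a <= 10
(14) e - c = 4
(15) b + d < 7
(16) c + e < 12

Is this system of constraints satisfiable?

Constraint 2 makes a odd and constraint 1 makes e even, so a + e must be odd. Constraint 4 says a + e is even — contradiction.

Unsatisfiable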